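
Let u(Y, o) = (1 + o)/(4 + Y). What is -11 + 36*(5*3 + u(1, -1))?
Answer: 529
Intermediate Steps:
u(Y, o) = (1 + o)/(4 + Y)
-11 + 36*(5*3 + u(1, -1)) = -11 + 36*(5*3 + (1 - 1)/(4 + 1)) = -11 + 36*(15 + 0/5) = -11 + 36*(15 + (1/5)*0) = -11 + 36*(15 + 0) = -11 + 36*15 = -11 + 540 = 529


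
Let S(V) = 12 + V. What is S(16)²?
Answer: 784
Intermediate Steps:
S(16)² = (12 + 16)² = 28² = 784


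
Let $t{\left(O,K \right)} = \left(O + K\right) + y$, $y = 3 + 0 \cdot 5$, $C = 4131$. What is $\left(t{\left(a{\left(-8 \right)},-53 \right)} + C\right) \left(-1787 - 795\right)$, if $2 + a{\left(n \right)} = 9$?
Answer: $-10555216$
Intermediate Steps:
$y = 3$ ($y = 3 + 0 = 3$)
$a{\left(n \right)} = 7$ ($a{\left(n \right)} = -2 + 9 = 7$)
$t{\left(O,K \right)} = 3 + K + O$ ($t{\left(O,K \right)} = \left(O + K\right) + 3 = \left(K + O\right) + 3 = 3 + K + O$)
$\left(t{\left(a{\left(-8 \right)},-53 \right)} + C\right) \left(-1787 - 795\right) = \left(\left(3 - 53 + 7\right) + 4131\right) \left(-1787 - 795\right) = \left(-43 + 4131\right) \left(-2582\right) = 4088 \left(-2582\right) = -10555216$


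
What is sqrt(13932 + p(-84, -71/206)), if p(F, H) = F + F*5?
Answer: 6*sqrt(373) ≈ 115.88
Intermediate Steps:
p(F, H) = 6*F (p(F, H) = F + 5*F = 6*F)
sqrt(13932 + p(-84, -71/206)) = sqrt(13932 + 6*(-84)) = sqrt(13932 - 504) = sqrt(13428) = 6*sqrt(373)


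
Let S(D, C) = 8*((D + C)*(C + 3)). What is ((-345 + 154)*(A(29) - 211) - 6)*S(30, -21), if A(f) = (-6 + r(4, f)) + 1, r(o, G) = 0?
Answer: -53460000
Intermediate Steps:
A(f) = -5 (A(f) = (-6 + 0) + 1 = -6 + 1 = -5)
S(D, C) = 8*(3 + C)*(C + D) (S(D, C) = 8*((C + D)*(3 + C)) = 8*((3 + C)*(C + D)) = 8*(3 + C)*(C + D))
((-345 + 154)*(A(29) - 211) - 6)*S(30, -21) = ((-345 + 154)*(-5 - 211) - 6)*(8*(-21)² + 24*(-21) + 24*30 + 8*(-21)*30) = (-191*(-216) - 6)*(8*441 - 504 + 720 - 5040) = (41256 - 6)*(3528 - 504 + 720 - 5040) = 41250*(-1296) = -53460000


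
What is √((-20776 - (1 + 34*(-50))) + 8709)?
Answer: 72*I*√2 ≈ 101.82*I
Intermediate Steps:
√((-20776 - (1 + 34*(-50))) + 8709) = √((-20776 - (1 - 1700)) + 8709) = √((-20776 - 1*(-1699)) + 8709) = √((-20776 + 1699) + 8709) = √(-19077 + 8709) = √(-10368) = 72*I*√2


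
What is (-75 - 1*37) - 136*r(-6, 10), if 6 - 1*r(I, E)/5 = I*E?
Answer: -44992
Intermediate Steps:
r(I, E) = 30 - 5*E*I (r(I, E) = 30 - 5*I*E = 30 - 5*E*I)
(-75 - 1*37) - 136*r(-6, 10) = (-75 - 1*37) - 136*(30 - 5*10*(-6)) = (-75 - 37) - 136*(30 + 300) = -112 - 136*330 = -112 - 44880 = -44992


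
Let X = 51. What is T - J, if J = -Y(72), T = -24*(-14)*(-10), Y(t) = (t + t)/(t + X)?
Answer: -137712/41 ≈ -3358.8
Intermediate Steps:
Y(t) = 2*t/(51 + t) (Y(t) = (t + t)/(t + 51) = (2*t)/(51 + t) = 2*t/(51 + t))
T = -3360 (T = 336*(-10) = -3360)
J = -48/41 (J = -2*72/(51 + 72) = -2*72/123 = -1*48/41 = -48/41 ≈ -1.1707)
T - J = -3360 - 1*(-48/41) = -3360 + 48/41 = -137712/41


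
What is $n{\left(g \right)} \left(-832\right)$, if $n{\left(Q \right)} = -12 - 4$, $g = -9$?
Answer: $13312$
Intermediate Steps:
$n{\left(Q \right)} = -16$
$n{\left(g \right)} \left(-832\right) = \left(-16\right) \left(-832\right) = 13312$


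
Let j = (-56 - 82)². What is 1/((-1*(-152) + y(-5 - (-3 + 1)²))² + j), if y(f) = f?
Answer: 1/39493 ≈ 2.5321e-5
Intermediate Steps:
j = 19044 (j = (-138)² = 19044)
1/((-1*(-152) + y(-5 - (-3 + 1)²))² + j) = 1/((-1*(-152) + (-5 - (-3 + 1)²))² + 19044) = 1/((152 + (-5 - 1*(-2)²))² + 19044) = 1/((152 + (-5 - 1*4))² + 19044) = 1/((152 + (-5 - 4))² + 19044) = 1/((152 - 9)² + 19044) = 1/(143² + 19044) = 1/(20449 + 19044) = 1/39493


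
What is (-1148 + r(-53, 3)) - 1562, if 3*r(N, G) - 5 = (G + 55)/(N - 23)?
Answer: -308779/114 ≈ -2708.6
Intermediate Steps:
r(N, G) = 5/3 + (55 + G)/(3*(-23 + N)) (r(N, G) = 5/3 + ((G + 55)/(N - 23))/3 = 5/3 + ((55 + G)/(-23 + N))/3 = 5/3 + (55 + G)/(3*(-23 + N)))
(-1148 + r(-53, 3)) - 1562 = (-1148 + (-60 + 3 + 5*(-53))/(3*(-23 - 53))) - 1562 = (-1148 + (1/3)*(-60 + 3 - 265)/(-76)) - 1562 = (-1148 + (1/3)*(-1/76)*(-322)) - 1562 = (-1148 + 161/114) - 1562 = -130711/114 - 1562 = -308779/114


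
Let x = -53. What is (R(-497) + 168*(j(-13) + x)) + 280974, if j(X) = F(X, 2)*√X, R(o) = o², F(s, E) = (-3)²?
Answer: 519079 + 1512*I*√13 ≈ 5.1908e+5 + 5451.6*I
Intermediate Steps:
F(s, E) = 9
j(X) = 9*√X
(R(-497) + 168*(j(-13) + x)) + 280974 = ((-497)² + 168*(9*√(-13) - 53)) + 280974 = (247009 + 168*(9*(I*√13) - 53)) + 280974 = (247009 + 168*(9*I*√13 - 53)) + 280974 = (247009 + 168*(-53 + 9*I*√13)) + 280974 = (247009 + (-8904 + 1512*I*√13)) + 280974 = (238105 + 1512*I*√13) + 280974 = 519079 + 1512*I*√13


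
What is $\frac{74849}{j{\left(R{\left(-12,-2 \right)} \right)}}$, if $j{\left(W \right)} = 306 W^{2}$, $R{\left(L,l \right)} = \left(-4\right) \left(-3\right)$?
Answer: $\frac{74849}{44064} \approx 1.6986$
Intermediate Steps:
$R{\left(L,l \right)} = 12$
$\frac{74849}{j{\left(R{\left(-12,-2 \right)} \right)}} = \frac{74849}{306 \cdot 12^{2}} = \frac{74849}{306 \cdot 144} = \frac{74849}{44064}$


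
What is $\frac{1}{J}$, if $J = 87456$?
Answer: $\frac{1}{87456} \approx 1.1434 \cdot 10^{-5}$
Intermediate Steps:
$\frac{1}{J} = \frac{1}{87456}$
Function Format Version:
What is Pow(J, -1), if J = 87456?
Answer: Rational(1, 87456) ≈ 1.1434e-5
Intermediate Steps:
Pow(J, -1) = Pow(87456, -1) = Rational(1, 87456)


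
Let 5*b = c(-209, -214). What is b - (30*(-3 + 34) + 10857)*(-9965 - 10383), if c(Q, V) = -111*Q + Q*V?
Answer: 239855461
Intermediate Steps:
b = 13585 (b = (-209*(-111 - 214))/5 = (-209*(-325))/5 = (⅕)*67925 = 13585)
b - (30*(-3 + 34) + 10857)*(-9965 - 10383) = 13585 - (30*(-3 + 34) + 10857)*(-9965 - 10383) = 13585 - (30*31 + 10857)*(-20348) = 13585 - (930 + 10857)*(-20348) = 13585 - 11787*(-20348) = 13585 - 1*(-239841876) = 13585 + 239841876 = 239855461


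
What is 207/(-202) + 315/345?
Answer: -519/4646 ≈ -0.11171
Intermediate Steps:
207/(-202) + 315/345 = 207*(-1/202) + 315*(1/345) = -207/202 + 21/23 = -519/4646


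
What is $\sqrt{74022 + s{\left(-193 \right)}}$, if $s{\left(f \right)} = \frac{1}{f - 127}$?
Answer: $\frac{\sqrt{118435195}}{40} \approx 272.07$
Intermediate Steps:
$s{\left(f \right)} = \frac{1}{-127 + f}$
$\sqrt{74022 + s{\left(-193 \right)}} = \sqrt{74022 + \frac{1}{-127 - 193}} = \sqrt{74022 + \frac{1}{-320}} = \sqrt{74022 - \frac{1}{320}} = \sqrt{\frac{23687039}{320}} = \frac{\sqrt{118435195}}{40}$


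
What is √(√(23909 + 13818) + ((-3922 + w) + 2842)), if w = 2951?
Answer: √(1871 + √37727) ≈ 45.445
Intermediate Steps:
√(√(23909 + 13818) + ((-3922 + w) + 2842)) = √(√(23909 + 13818) + ((-3922 + 2951) + 2842)) = √(√37727 + (-971 + 2842)) = √(√37727 + 1871) = √(1871 + √37727)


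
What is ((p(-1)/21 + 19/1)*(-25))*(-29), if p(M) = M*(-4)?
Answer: 292175/21 ≈ 13913.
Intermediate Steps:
p(M) = -4*M
((p(-1)/21 + 19/1)*(-25))*(-29) = ((-4*(-1)/21 + 19/1)*(-25))*(-29) = ((4*(1/21) + 19*1)*(-25))*(-29) = ((4/21 + 19)*(-25))*(-29) = ((403/21)*(-25))*(-29) = -10075/21*(-29) = 292175/21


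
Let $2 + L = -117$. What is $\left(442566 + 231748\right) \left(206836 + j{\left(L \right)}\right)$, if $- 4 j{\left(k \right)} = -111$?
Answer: $\frac{278982245435}{2} \approx 1.3949 \cdot 10^{11}$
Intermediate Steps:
$L = -119$ ($L = -2 - 117 = -119$)
$j{\left(k \right)} = \frac{111}{4}$ ($j{\left(k \right)} = \left(- \frac{1}{4}\right) \left(-111\right) = \frac{111}{4}$)
$\left(442566 + 231748\right) \left(206836 + j{\left(L \right)}\right) = \left(442566 + 231748\right) \left(206836 + \frac{111}{4}\right) = 674314 \cdot \frac{827455}{4} = \frac{278982245435}{2}$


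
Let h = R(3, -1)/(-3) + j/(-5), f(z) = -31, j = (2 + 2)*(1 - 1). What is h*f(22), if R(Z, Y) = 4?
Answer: 124/3 ≈ 41.333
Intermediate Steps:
j = 0 (j = 4*0 = 0)
h = -4/3 (h = 4/(-3) + 0/(-5) = 4*(-⅓) + 0*(-⅕) = -4/3 + 0 = -4/3 ≈ -1.3333)
h*f(22) = -4/3*(-31) = 124/3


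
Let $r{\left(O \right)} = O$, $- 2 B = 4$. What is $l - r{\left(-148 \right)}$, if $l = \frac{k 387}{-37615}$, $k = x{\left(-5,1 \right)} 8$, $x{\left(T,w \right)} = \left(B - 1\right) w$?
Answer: $\frac{5576308}{37615} \approx 148.25$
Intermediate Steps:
$B = -2$ ($B = \left(- \frac{1}{2}\right) 4 = -2$)
$x{\left(T,w \right)} = - 3 w$ ($x{\left(T,w \right)} = \left(-2 - 1\right) w = - 3 w$)
$k = -24$ ($k = \left(-3\right) 1 \cdot 8 = \left(-3\right) 8 = -24$)
$l = \frac{9288}{37615}$ ($l = \frac{\left(-24\right) 387}{-37615} = \left(-9288\right) \left(- \frac{1}{37615}\right) = \frac{9288}{37615} \approx 0.24692$)
$l - r{\left(-148 \right)} = \frac{9288}{37615} - -148 = \frac{9288}{37615} + 148 = \frac{5576308}{37615}$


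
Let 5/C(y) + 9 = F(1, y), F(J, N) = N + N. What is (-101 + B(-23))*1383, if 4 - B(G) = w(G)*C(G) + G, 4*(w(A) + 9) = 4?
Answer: -1136826/11 ≈ -1.0335e+5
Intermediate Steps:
F(J, N) = 2*N
C(y) = 5/(-9 + 2*y)
w(A) = -8 (w(A) = -9 + (¼)*4 = -9 + 1 = -8)
B(G) = 4 - G + 40/(-9 + 2*G) (B(G) = 4 - (-40/(-9 + 2*G) + G) = 4 - (G - 40/(-9 + 2*G)) = 4 + (-G + 40/(-9 + 2*G)) = 4 - G + 40/(-9 + 2*G))
(-101 + B(-23))*1383 = (-101 + (40 + (-9 + 2*(-23))*(4 - 1*(-23)))/(-9 + 2*(-23)))*1383 = (-101 + (40 + (-9 - 46)*(4 + 23))/(-9 - 46))*1383 = (-101 + (40 - 55*27)/(-55))*1383 = (-101 - (40 - 1485)/55)*1383 = (-101 - 1/55*(-1445))*1383 = (-101 + 289/11)*1383 = -822/11*1383 = -1136826/11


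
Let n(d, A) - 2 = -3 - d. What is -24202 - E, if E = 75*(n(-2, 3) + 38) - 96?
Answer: -27031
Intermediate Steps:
n(d, A) = -1 - d (n(d, A) = 2 + (-3 - d) = -1 - d)
E = 2829 (E = 75*((-1 - 1*(-2)) + 38) - 96 = 75*((-1 + 2) + 38) - 96 = 75*(1 + 38) - 96 = 75*39 - 96 = 2925 - 96 = 2829)
-24202 - E = -24202 - 1*2829 = -24202 - 2829 = -27031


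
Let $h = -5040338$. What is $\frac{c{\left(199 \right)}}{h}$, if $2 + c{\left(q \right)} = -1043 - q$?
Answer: $\frac{622}{2520169} \approx 0.00024681$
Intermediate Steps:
$c{\left(q \right)} = -1045 - q$ ($c{\left(q \right)} = -2 - \left(1043 + q\right) = -1045 - q$)
$\frac{c{\left(199 \right)}}{h} = \frac{-1045 - 199}{-5040338} = \left(-1045 - 199\right) \left(- \frac{1}{5040338}\right) = \left(-1244\right) \left(- \frac{1}{5040338}\right) = \frac{622}{2520169}$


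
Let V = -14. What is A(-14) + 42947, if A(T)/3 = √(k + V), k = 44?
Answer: 42947 + 3*√30 ≈ 42963.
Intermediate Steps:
A(T) = 3*√30 (A(T) = 3*√(44 - 14) = 3*√30)
A(-14) + 42947 = 3*√30 + 42947 = 42947 + 3*√30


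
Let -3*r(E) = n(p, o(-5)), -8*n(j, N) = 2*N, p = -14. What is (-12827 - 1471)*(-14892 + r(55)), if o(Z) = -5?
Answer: 425863547/2 ≈ 2.1293e+8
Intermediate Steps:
n(j, N) = -N/4
r(E) = -5/12 (r(E) = -(-1)*(-5)/12 = -⅓*5/4 = -5/12)
(-12827 - 1471)*(-14892 + r(55)) = (-12827 - 1471)*(-14892 - 5/12) = -14298*(-178709/12) = 425863547/2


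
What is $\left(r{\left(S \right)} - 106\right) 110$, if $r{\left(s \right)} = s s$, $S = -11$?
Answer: $1650$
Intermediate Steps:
$r{\left(s \right)} = s^{2}$
$\left(r{\left(S \right)} - 106\right) 110 = \left(\left(-11\right)^{2} - 106\right) 110 = \left(121 - 106\right) 110 = 15 \cdot 110 = 1650$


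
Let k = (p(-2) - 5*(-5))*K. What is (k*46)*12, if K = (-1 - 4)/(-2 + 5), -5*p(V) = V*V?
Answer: -22264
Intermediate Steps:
p(V) = -V²/5 (p(V) = -V*V/5 = -V²/5)
K = -5/3 ≈ -1.6667
k = -121/3 (k = (-⅕*(-2)² - 5*(-5))*(-5/3) = (-⅕*4 + 25)*(-5/3) = (-⅘ + 25)*(-5/3) = (121/5)*(-5/3) = -121/3 ≈ -40.333)
(k*46)*12 = -121/3*46*12 = -5566/3*12 = -22264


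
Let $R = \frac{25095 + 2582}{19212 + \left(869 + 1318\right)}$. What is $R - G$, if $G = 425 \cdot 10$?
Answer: $- \frac{90918073}{21399} \approx -4248.7$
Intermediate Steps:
$R = \frac{27677}{21399}$ ($R = \frac{27677}{19212 + 2187} = \frac{27677}{21399} \approx 1.2934$)
$G = 4250$
$R - G = \frac{27677}{21399} - 4250 = - \frac{90918073}{21399}$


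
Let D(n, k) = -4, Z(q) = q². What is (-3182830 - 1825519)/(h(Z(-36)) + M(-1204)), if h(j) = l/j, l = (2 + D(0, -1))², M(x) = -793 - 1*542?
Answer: 1622705076/432539 ≈ 3751.6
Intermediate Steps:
M(x) = -1335 (M(x) = -793 - 542 = -1335)
l = 4 (l = (2 - 4)² = (-2)² = 4)
h(j) = 4/j
(-3182830 - 1825519)/(h(Z(-36)) + M(-1204)) = (-3182830 - 1825519)/(4/((-36)²) - 1335) = -5008349/(4/1296 - 1335) = -5008349/(4*(1/1296) - 1335) = -5008349/(1/324 - 1335) = -5008349/(-432539/324) = -5008349*(-324/432539) = 1622705076/432539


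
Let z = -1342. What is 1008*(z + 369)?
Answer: -980784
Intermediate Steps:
1008*(z + 369) = 1008*(-1342 + 369) = 1008*(-973) = -980784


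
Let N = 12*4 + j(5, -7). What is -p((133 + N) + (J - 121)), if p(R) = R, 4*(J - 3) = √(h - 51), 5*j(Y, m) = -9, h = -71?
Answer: -306/5 - I*√122/4 ≈ -61.2 - 2.7613*I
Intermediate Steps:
j(Y, m) = -9/5 (j(Y, m) = (⅕)*(-9) = -9/5)
J = 3 + I*√122/4 (J = 3 + √(-71 - 51)/4 = 3 + √(-122)/4 = 3 + (I*√122)/4 = 3 + I*√122/4 ≈ 3.0 + 2.7613*I)
N = 231/5 (N = 12*4 - 9/5 = 48 - 9/5 = 231/5 ≈ 46.200)
-p((133 + N) + (J - 121)) = -((133 + 231/5) + ((3 + I*√122/4) - 121)) = -(896/5 + (-118 + I*√122/4)) = -(306/5 + I*√122/4) = -306/5 - I*√122/4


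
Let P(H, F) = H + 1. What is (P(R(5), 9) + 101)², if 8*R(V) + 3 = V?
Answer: 167281/16 ≈ 10455.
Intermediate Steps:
R(V) = -3/8 + V/8
P(H, F) = 1 + H
(P(R(5), 9) + 101)² = ((1 + (-3/8 + (⅛)*5)) + 101)² = ((1 + (-3/8 + 5/8)) + 101)² = ((1 + ¼) + 101)² = (5/4 + 101)² = (409/4)² = 167281/16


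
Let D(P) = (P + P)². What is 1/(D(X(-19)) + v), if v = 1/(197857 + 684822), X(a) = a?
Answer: 882679/1274588477 ≈ 0.00069252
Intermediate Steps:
D(P) = 4*P² (D(P) = (2*P)² = 4*P²)
v = 1/882679 ≈ 1.1329e-6
1/(D(X(-19)) + v) = 1/(4*(-19)² + 1/882679) = 1/(4*361 + 1/882679) = 1/(1444 + 1/882679) = 1/(1274588477/882679) = 882679/1274588477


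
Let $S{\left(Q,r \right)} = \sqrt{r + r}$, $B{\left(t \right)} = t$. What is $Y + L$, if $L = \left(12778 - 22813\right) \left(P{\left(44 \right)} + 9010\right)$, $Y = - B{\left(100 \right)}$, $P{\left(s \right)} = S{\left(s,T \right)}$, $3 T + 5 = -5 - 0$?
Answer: $-90415450 - 6690 i \sqrt{15} \approx -9.0415 \cdot 10^{7} - 25910.0 i$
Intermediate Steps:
$T = - \frac{10}{3}$ ($T = - \frac{5}{3} + \frac{-5 - 0}{3} = - \frac{5}{3} + \frac{-5 + 0}{3} = - \frac{5}{3} + \frac{1}{3} \left(-5\right) = - \frac{5}{3} - \frac{5}{3} = - \frac{10}{3} \approx -3.3333$)
$S{\left(Q,r \right)} = \sqrt{2} \sqrt{r}$ ($S{\left(Q,r \right)} = \sqrt{2 r} = \sqrt{2} \sqrt{r}$)
$P{\left(s \right)} = \frac{2 i \sqrt{15}}{3}$ ($P{\left(s \right)} = \sqrt{2} \sqrt{- \frac{10}{3}} = \sqrt{2} \frac{i \sqrt{30}}{3} = \frac{2 i \sqrt{15}}{3}$)
$Y = -100$ ($Y = \left(-1\right) 100 = -100$)
$L = -90415350 - 6690 i \sqrt{15}$ ($L = \left(12778 - 22813\right) \left(\frac{2 i \sqrt{15}}{3} + 9010\right) = - 10035 \left(9010 + \frac{2 i \sqrt{15}}{3}\right) = -90415350 - 6690 i \sqrt{15} \approx -9.0415 \cdot 10^{7} - 25910.0 i$)
$Y + L = -100 - \left(90415350 + 6690 i \sqrt{15}\right) = -90415450 - 6690 i \sqrt{15}$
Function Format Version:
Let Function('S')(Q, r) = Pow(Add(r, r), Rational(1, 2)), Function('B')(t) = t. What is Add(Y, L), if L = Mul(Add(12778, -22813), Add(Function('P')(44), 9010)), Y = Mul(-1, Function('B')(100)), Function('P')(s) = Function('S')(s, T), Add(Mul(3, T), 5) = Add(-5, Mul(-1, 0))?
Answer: Add(-90415450, Mul(-6690, I, Pow(15, Rational(1, 2)))) ≈ Add(-9.0415e+7, Mul(-25910., I))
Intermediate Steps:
T = Rational(-10, 3) (T = Add(Rational(-5, 3), Mul(Rational(1, 3), Add(-5, Mul(-1, 0)))) = Add(Rational(-5, 3), Mul(Rational(1, 3), Add(-5, 0))) = Add(Rational(-5, 3), Mul(Rational(1, 3), -5)) = Add(Rational(-5, 3), Rational(-5, 3)) = Rational(-10, 3) ≈ -3.3333)
Function('S')(Q, r) = Mul(Pow(2, Rational(1, 2)), Pow(r, Rational(1, 2))) (Function('S')(Q, r) = Pow(Mul(2, r), Rational(1, 2)) = Mul(Pow(2, Rational(1, 2)), Pow(r, Rational(1, 2))))
Function('P')(s) = Mul(Rational(2, 3), I, Pow(15, Rational(1, 2))) (Function('P')(s) = Mul(Pow(2, Rational(1, 2)), Pow(Rational(-10, 3), Rational(1, 2))) = Mul(Pow(2, Rational(1, 2)), Mul(Rational(1, 3), I, Pow(30, Rational(1, 2)))) = Mul(Rational(2, 3), I, Pow(15, Rational(1, 2))))
Y = -100 (Y = Mul(-1, 100) = -100)
L = Add(-90415350, Mul(-6690, I, Pow(15, Rational(1, 2)))) (L = Mul(Add(12778, -22813), Add(Mul(Rational(2, 3), I, Pow(15, Rational(1, 2))), 9010)) = Mul(-10035, Add(9010, Mul(Rational(2, 3), I, Pow(15, Rational(1, 2))))) = Add(-90415350, Mul(-6690, I, Pow(15, Rational(1, 2)))) ≈ Add(-9.0415e+7, Mul(-25910., I)))
Add(Y, L) = Add(-100, Add(-90415350, Mul(-6690, I, Pow(15, Rational(1, 2))))) = Add(-90415450, Mul(-6690, I, Pow(15, Rational(1, 2))))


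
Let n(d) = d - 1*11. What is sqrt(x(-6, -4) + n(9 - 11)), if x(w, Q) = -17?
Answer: I*sqrt(30) ≈ 5.4772*I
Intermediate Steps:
n(d) = -11 + d (n(d) = d - 11 = -11 + d)
sqrt(x(-6, -4) + n(9 - 11)) = sqrt(-17 + (-11 + (9 - 11))) = sqrt(-17 + (-11 - 2)) = sqrt(-17 - 13) = sqrt(-30) = I*sqrt(30)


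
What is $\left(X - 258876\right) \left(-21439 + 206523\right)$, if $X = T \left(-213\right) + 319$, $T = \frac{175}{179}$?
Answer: $- \frac{8572901724152}{179} \approx -4.7893 \cdot 10^{10}$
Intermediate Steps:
$T = \frac{175}{179}$ ($T = 175 \cdot \frac{1}{179} = \frac{175}{179} \approx 0.97765$)
$X = \frac{19826}{179}$ ($X = \frac{175}{179} \left(-213\right) + 319 = - \frac{37275}{179} + 319 = \frac{19826}{179} \approx 110.76$)
$\left(X - 258876\right) \left(-21439 + 206523\right) = \left(\frac{19826}{179} - 258876\right) \left(-21439 + 206523\right) = \left(- \frac{46318978}{179}\right) 185084 = - \frac{8572901724152}{179}$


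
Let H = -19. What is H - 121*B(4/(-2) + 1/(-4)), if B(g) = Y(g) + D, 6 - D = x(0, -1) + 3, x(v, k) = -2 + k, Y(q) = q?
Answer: -1891/4 ≈ -472.75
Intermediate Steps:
D = 6 (D = 6 - ((-2 - 1) + 3) = 6 - (-3 + 3) = 6 - 1*0 = 6 + 0 = 6)
B(g) = 6 + g (B(g) = g + 6 = 6 + g)
H - 121*B(4/(-2) + 1/(-4)) = -19 - 121*(6 + (4/(-2) + 1/(-4))) = -19 - 121*(6 + (4*(-1/2) + 1*(-1/4))) = -19 - 121*(6 + (-2 - 1/4)) = -19 - 121*(6 - 9/4) = -19 - 121*15/4 = -19 - 1815/4 = -1891/4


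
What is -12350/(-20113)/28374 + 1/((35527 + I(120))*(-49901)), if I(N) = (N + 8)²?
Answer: 15995501414794/739155931386989241 ≈ 2.1640e-5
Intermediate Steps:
I(N) = (8 + N)²
-12350/(-20113)/28374 + 1/((35527 + I(120))*(-49901)) = -12350/(-20113)/28374 + 1/((35527 + (8 + 120)²)*(-49901)) = -12350*(-1/20113)*(1/28374) - 1/49901/(35527 + 128²) = (12350/20113)*(1/28374) - 1/49901/(35527 + 16384) = 6175/285343131 - 1/49901/51911 = 6175/285343131 + (1/51911)*(-1/49901) = 6175/285343131 - 1/2590410811 = 15995501414794/739155931386989241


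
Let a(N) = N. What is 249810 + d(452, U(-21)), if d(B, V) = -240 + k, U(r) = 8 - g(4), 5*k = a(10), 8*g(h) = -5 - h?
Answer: 249572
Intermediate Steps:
g(h) = -5/8 - h/8 (g(h) = (-5 - h)/8 = -5/8 - h/8)
k = 2 (k = (⅕)*10 = 2)
U(r) = 73/8 (U(r) = 8 - (-5/8 - ⅛*4) = 8 - (-5/8 - ½) = 8 - 1*(-9/8) = 8 + 9/8 = 73/8)
d(B, V) = -238 (d(B, V) = -240 + 2 = -238)
249810 + d(452, U(-21)) = 249810 - 238 = 249572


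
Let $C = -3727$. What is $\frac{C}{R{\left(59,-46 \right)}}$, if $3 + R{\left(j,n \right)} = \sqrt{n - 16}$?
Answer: $\frac{11181}{71} + \frac{3727 i \sqrt{62}}{71} \approx 157.48 + 413.33 i$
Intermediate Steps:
$R{\left(j,n \right)} = -3 + \sqrt{-16 + n}$ ($R{\left(j,n \right)} = -3 + \sqrt{n - 16} = -3 + \sqrt{-16 + n}$)
$\frac{C}{R{\left(59,-46 \right)}} = - \frac{3727}{-3 + \sqrt{-16 - 46}} = - \frac{3727}{-3 + \sqrt{-62}} = - \frac{3727}{-3 + i \sqrt{62}}$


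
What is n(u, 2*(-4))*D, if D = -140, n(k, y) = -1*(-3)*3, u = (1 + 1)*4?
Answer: -1260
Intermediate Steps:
u = 8 (u = 2*4 = 8)
n(k, y) = 9 (n(k, y) = 3*3 = 9)
n(u, 2*(-4))*D = 9*(-140) = -1260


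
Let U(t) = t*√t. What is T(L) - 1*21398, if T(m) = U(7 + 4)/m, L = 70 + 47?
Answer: -21398 + 11*√11/117 ≈ -21398.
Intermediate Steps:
L = 117
U(t) = t^(3/2)
T(m) = 11*√11/m (T(m) = (7 + 4)^(3/2)/m = 11^(3/2)/m = (11*√11)/m = 11*√11/m)
T(L) - 1*21398 = 11*√11/117 - 1*21398 = 11*√11*(1/117) - 21398 = 11*√11/117 - 21398 = -21398 + 11*√11/117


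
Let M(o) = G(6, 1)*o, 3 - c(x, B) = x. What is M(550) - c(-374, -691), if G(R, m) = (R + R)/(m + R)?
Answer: 3961/7 ≈ 565.86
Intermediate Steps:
c(x, B) = 3 - x
G(R, m) = 2*R/(R + m) (G(R, m) = (2*R)/(R + m) = 2*R/(R + m))
M(o) = 12*o/7 (M(o) = (2*6/(6 + 1))*o = (2*6/7)*o = (2*6*(⅐))*o = 12*o/7)
M(550) - c(-374, -691) = (12/7)*550 - (3 - 1*(-374)) = 6600/7 - (3 + 374) = 6600/7 - 1*377 = 6600/7 - 377 = 3961/7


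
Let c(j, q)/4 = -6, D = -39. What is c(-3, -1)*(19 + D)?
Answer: 480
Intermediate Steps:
c(j, q) = -24 (c(j, q) = 4*(-6) = -24)
c(-3, -1)*(19 + D) = -24*(19 - 39) = -24*(-20) = 480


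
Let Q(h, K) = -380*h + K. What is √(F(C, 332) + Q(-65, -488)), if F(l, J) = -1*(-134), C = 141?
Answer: √24346 ≈ 156.03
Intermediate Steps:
Q(h, K) = K - 380*h
F(l, J) = 134
√(F(C, 332) + Q(-65, -488)) = √(134 + (-488 - 380*(-65))) = √(134 + (-488 + 24700)) = √(134 + 24212) = √24346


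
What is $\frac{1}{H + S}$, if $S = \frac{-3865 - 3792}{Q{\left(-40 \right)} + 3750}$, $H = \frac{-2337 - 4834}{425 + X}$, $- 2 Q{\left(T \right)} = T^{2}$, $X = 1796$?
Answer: $- \frac{6551950}{38160647} \approx -0.17169$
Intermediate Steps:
$Q{\left(T \right)} = - \frac{T^{2}}{2}$
$H = - \frac{7171}{2221}$ ($H = \frac{-2337 - 4834}{425 + 1796} = - \frac{7171}{2221} \approx -3.2287$)
$S = - \frac{7657}{2950}$ ($S = \frac{-3865 - 3792}{- \frac{\left(-40\right)^{2}}{2} + 3750} = - \frac{7657}{\left(- \frac{1}{2}\right) 1600 + 3750} = - \frac{7657}{-800 + 3750} = - \frac{7657}{2950} \approx -2.5956$)
$\frac{1}{H + S} = \frac{1}{- \frac{7171}{2221} - \frac{7657}{2950}} = \frac{1}{- \frac{38160647}{6551950}} = - \frac{6551950}{38160647}$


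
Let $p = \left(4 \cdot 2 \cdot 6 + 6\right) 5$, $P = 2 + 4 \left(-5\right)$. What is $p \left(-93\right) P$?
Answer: $451980$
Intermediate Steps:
$P = -18$ ($P = 2 - 20 = -18$)
$p = 270$ ($p = \left(8 \cdot 6 + 6\right) 5 = \left(48 + 6\right) 5 = 54 \cdot 5 = 270$)
$p \left(-93\right) P = 270 \left(-93\right) \left(-18\right) = \left(-25110\right) \left(-18\right) = 451980$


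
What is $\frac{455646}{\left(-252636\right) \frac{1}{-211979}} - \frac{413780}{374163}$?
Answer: $\frac{6023220102015277}{15754507278} \approx 3.8232 \cdot 10^{5}$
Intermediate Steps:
$\frac{455646}{\left(-252636\right) \frac{1}{-211979}} - \frac{413780}{374163} = \frac{455646}{\left(-252636\right) \left(- \frac{1}{211979}\right)} - \frac{413780}{374163} = \frac{455646}{\frac{252636}{211979}} - \frac{413780}{374163} = 455646 \cdot \frac{211979}{252636} - \frac{413780}{374163} = \frac{16097897239}{42106} - \frac{413780}{374163} = \frac{6023220102015277}{15754507278}$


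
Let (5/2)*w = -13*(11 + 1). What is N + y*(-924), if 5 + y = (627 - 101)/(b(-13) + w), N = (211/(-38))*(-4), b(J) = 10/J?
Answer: 481198526/39007 ≈ 12336.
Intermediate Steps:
N = 422/19 (N = (211*(-1/38))*(-4) = -211/38*(-4) = 422/19 ≈ 22.211)
w = -312/5 (w = 2*(-13*(11 + 1))/5 = 2*(-13*12)/5 = (⅖)*(-156) = -312/5 ≈ -62.400)
y = -27360/2053 (y = -5 + (627 - 101)/(10/(-13) - 312/5) = -5 + 526/(10*(-1/13) - 312/5) = -5 + 526/(-10/13 - 312/5) = -5 + 526/(-4106/65) = -5 + 526*(-65/4106) = -5 - 17095/2053 = -27360/2053 ≈ -13.327)
N + y*(-924) = 422/19 - 27360/2053*(-924) = 422/19 + 25280640/2053 = 481198526/39007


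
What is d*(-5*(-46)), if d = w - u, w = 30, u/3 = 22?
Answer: -8280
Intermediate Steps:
u = 66 (u = 3*22 = 66)
d = -36 (d = 30 - 1*66 = 30 - 66 = -36)
d*(-5*(-46)) = -(-180)*(-46) = -36*230 = -8280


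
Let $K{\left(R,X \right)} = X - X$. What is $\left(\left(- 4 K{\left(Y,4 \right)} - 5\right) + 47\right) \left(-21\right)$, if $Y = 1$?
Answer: $-882$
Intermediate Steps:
$K{\left(R,X \right)} = 0$
$\left(\left(- 4 K{\left(Y,4 \right)} - 5\right) + 47\right) \left(-21\right) = \left(\left(\left(-4\right) 0 - 5\right) + 47\right) \left(-21\right) = \left(\left(0 - 5\right) + 47\right) \left(-21\right) = \left(-5 + 47\right) \left(-21\right) = 42 \left(-21\right) = -882$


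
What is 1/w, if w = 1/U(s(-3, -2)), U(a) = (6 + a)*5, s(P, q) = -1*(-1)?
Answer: 35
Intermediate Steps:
s(P, q) = 1
U(a) = 30 + 5*a
w = 1/35 (w = 1/(30 + 5*1) = 1/(30 + 5) = 1/35 ≈ 0.028571)
1/w = 1/(1/35) = 35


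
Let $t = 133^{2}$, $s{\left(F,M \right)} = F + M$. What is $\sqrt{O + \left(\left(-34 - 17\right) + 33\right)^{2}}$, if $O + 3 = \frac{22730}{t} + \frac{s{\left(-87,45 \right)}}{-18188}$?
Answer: $\frac{5 \sqrt{18858899655626}}{1209502} \approx 17.952$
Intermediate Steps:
$t = 17689$
$O = - \frac{275513209}{160863766}$ ($O = -3 + \left(\frac{22730}{17689} + \frac{-87 + 45}{-18188}\right) = -3 + \left(22730 \cdot \frac{1}{17689} - - \frac{21}{9094}\right) = -3 + \left(\frac{22730}{17689} + \frac{21}{9094}\right) = -3 + \frac{207078089}{160863766} = - \frac{275513209}{160863766} \approx -1.7127$)
$\sqrt{O + \left(\left(-34 - 17\right) + 33\right)^{2}} = \sqrt{- \frac{275513209}{160863766} + \left(\left(-34 - 17\right) + 33\right)^{2}} = \sqrt{- \frac{275513209}{160863766} + \left(-51 + 33\right)^{2}} = \sqrt{- \frac{275513209}{160863766} + \left(-18\right)^{2}} = \sqrt{- \frac{275513209}{160863766} + 324} = \sqrt{\frac{51844346975}{160863766}} = \frac{5 \sqrt{18858899655626}}{1209502}$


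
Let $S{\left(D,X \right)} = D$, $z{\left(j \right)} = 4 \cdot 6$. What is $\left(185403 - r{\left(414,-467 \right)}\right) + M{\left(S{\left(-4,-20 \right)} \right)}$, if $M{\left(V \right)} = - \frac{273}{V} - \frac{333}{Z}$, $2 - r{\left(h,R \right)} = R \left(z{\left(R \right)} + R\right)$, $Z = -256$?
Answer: $\frac{100441997}{256} \approx 3.9235 \cdot 10^{5}$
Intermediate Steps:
$z{\left(j \right)} = 24$
$r{\left(h,R \right)} = 2 - R \left(24 + R\right)$
$M{\left(V \right)} = \frac{333}{256} - \frac{273}{V}$ ($M{\left(V \right)} = - \frac{273}{V} - \frac{333}{-256} = - \frac{273}{V} - - \frac{333}{256} = - \frac{273}{V} + \frac{333}{256} = \frac{333}{256} - \frac{273}{V}$)
$\left(185403 - r{\left(414,-467 \right)}\right) + M{\left(S{\left(-4,-20 \right)} \right)} = \left(185403 - \left(2 - \left(-467\right)^{2} - -11208\right)\right) - \left(- \frac{333}{256} + \frac{273}{-4}\right) = \left(185403 - \left(2 - 218089 + 11208\right)\right) + \left(\frac{333}{256} - - \frac{273}{4}\right) = \left(185403 - \left(2 - 218089 + 11208\right)\right) + \left(\frac{333}{256} + \frac{273}{4}\right) = \left(185403 - -206879\right) + \frac{17805}{256} = \left(185403 + 206879\right) + \frac{17805}{256} = 392282 + \frac{17805}{256} = \frac{100441997}{256}$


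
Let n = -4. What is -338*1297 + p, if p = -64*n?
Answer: -438130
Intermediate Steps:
p = 256 (p = -64*(-4) = 256)
-338*1297 + p = -338*1297 + 256 = -438386 + 256 = -438130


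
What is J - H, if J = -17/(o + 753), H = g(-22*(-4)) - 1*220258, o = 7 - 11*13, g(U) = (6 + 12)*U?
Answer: 134921841/617 ≈ 2.1867e+5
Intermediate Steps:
g(U) = 18*U
o = -136 (o = 7 - 143 = -136)
H = -218674 (H = 18*(-22*(-4)) - 1*220258 = 18*88 - 220258 = 1584 - 220258 = -218674)
J = -17/617 (J = -17/(-136 + 753) = -17/617 ≈ -0.027553)
J - H = -17/617 - 1*(-218674) = -17/617 + 218674 = 134921841/617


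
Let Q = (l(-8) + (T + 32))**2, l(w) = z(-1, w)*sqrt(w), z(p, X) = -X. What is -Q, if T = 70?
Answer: -9892 - 3264*I*sqrt(2) ≈ -9892.0 - 4616.0*I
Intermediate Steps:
l(w) = -w**(3/2) (l(w) = (-w)*sqrt(w) = -w**(3/2))
Q = (102 + 16*I*sqrt(2))**2 (Q = (-(-8)**(3/2) + (70 + 32))**2 = (-(-16)*I*sqrt(2) + 102)**2 = (16*I*sqrt(2) + 102)**2 = (102 + 16*I*sqrt(2))**2 ≈ 9892.0 + 4616.0*I)
-Q = -(9892 + 3264*I*sqrt(2)) = -9892 - 3264*I*sqrt(2)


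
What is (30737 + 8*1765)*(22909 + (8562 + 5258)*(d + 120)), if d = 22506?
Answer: 14027422170253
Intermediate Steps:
(30737 + 8*1765)*(22909 + (8562 + 5258)*(d + 120)) = (30737 + 8*1765)*(22909 + (8562 + 5258)*(22506 + 120)) = (30737 + 14120)*(22909 + 13820*22626) = 44857*(22909 + 312691320) = 44857*312714229 = 14027422170253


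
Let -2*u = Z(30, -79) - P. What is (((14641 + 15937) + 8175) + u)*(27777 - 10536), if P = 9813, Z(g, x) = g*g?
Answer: 1489949979/2 ≈ 7.4498e+8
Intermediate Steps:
Z(g, x) = g²
u = 8913/2 (u = -(30² - 1*9813)/2 = -(900 - 9813)/2 = -½*(-8913) = 8913/2 ≈ 4456.5)
(((14641 + 15937) + 8175) + u)*(27777 - 10536) = (((14641 + 15937) + 8175) + 8913/2)*(27777 - 10536) = ((30578 + 8175) + 8913/2)*17241 = (38753 + 8913/2)*17241 = (86419/2)*17241 = 1489949979/2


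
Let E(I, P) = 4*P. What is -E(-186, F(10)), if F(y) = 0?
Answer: 0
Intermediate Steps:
-E(-186, F(10)) = -4*0 = -1*0 = 0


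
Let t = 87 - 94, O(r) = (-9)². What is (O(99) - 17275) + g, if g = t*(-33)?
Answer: -16963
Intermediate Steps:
O(r) = 81
t = -7
g = 231 (g = -7*(-33) = 231)
(O(99) - 17275) + g = (81 - 17275) + 231 = -17194 + 231 = -16963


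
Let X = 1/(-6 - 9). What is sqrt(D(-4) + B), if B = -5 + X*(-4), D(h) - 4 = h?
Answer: I*sqrt(1065)/15 ≈ 2.1756*I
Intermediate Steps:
X = -1/15 (X = 1/(-15) = -1/15 ≈ -0.066667)
D(h) = 4 + h
B = -71/15 (B = -5 - 1/15*(-4) = -5 + 4/15 = -71/15 ≈ -4.7333)
sqrt(D(-4) + B) = sqrt((4 - 4) - 71/15) = sqrt(0 - 71/15) = sqrt(-71/15) = I*sqrt(1065)/15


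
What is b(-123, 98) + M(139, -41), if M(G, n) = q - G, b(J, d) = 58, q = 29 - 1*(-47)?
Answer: -5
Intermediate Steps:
q = 76 (q = 29 + 47 = 76)
M(G, n) = 76 - G
b(-123, 98) + M(139, -41) = 58 + (76 - 1*139) = 58 + (76 - 139) = 58 - 63 = -5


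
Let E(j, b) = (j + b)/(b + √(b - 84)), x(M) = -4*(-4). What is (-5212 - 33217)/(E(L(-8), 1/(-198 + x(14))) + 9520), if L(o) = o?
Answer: -1017997427154973/252188090273729 + 55991053*I*√2782598/252188090273729 ≈ -4.0367 + 0.00037036*I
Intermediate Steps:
x(M) = 16
E(j, b) = (b + j)/(b + √(-84 + b))
(-5212 - 33217)/(E(L(-8), 1/(-198 + x(14))) + 9520) = (-5212 - 33217)/((1/(-198 + 16) - 8)/(1/(-198 + 16) + √(-84 + 1/(-198 + 16))) + 9520) = -38429/((1/(-182) - 8)/(1/(-182) + √(-84 + 1/(-182))) + 9520) = -38429/((-1/182 - 8)/(-1/182 + √(-84 - 1/182)) + 9520) = -38429/(-1457/182/(-1/182 + √(-15289/182)) + 9520) = -38429/(-1457/182/(-1/182 + I*√2782598/182) + 9520) = -38429/(-1457/(182*(-1/182 + I*√2782598/182)) + 9520) = -38429/(9520 - 1457/(182*(-1/182 + I*√2782598/182)))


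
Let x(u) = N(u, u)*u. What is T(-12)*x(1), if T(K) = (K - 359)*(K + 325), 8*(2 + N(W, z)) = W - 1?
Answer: 232246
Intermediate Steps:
N(W, z) = -17/8 + W/8 (N(W, z) = -2 + (W - 1)/8 = -2 + (-1 + W)/8 = -2 + (-1/8 + W/8) = -17/8 + W/8)
x(u) = u*(-17/8 + u/8) (x(u) = (-17/8 + u/8)*u = u*(-17/8 + u/8))
T(K) = (-359 + K)*(325 + K)
T(-12)*x(1) = (-116675 + (-12)**2 - 34*(-12))*((1/8)*1*(-17 + 1)) = (-116675 + 144 + 408)*((1/8)*1*(-16)) = -116123*(-2) = 232246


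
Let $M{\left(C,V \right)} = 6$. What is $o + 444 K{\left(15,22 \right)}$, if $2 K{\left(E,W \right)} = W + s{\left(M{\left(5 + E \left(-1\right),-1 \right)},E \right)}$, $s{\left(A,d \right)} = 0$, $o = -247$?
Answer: $4637$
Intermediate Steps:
$K{\left(E,W \right)} = \frac{W}{2}$ ($K{\left(E,W \right)} = \frac{W + 0}{2} = \frac{W}{2}$)
$o + 444 K{\left(15,22 \right)} = -247 + 444 \cdot \frac{1}{2} \cdot 22 = -247 + 444 \cdot 11 = -247 + 4884 = 4637$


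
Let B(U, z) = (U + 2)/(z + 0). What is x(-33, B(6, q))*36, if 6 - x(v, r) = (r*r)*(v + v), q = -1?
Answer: 152280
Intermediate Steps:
B(U, z) = (2 + U)/z
x(v, r) = 6 - 2*v*r² (x(v, r) = 6 - r*r*(v + v) = 6 - r²*2*v = 6 - 2*v*r²)
x(-33, B(6, q))*36 = (6 - 2*(-33)*((2 + 6)/(-1))²)*36 = (6 - 2*(-33)*(-1*8)²)*36 = (6 - 2*(-33)*(-8)²)*36 = (6 - 2*(-33)*64)*36 = (6 + 4224)*36 = 4230*36 = 152280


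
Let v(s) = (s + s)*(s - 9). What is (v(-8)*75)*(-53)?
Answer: -1081200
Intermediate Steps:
v(s) = 2*s*(-9 + s) (v(s) = (2*s)*(-9 + s) = 2*s*(-9 + s))
(v(-8)*75)*(-53) = ((2*(-8)*(-9 - 8))*75)*(-53) = ((2*(-8)*(-17))*75)*(-53) = (272*75)*(-53) = 20400*(-53) = -1081200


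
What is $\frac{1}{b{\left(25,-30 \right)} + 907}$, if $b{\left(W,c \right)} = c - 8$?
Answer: $\frac{1}{869} \approx 0.0011507$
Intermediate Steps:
$b{\left(W,c \right)} = -8 + c$
$\frac{1}{b{\left(25,-30 \right)} + 907} = \frac{1}{\left(-8 - 30\right) + 907} = \frac{1}{-38 + 907} = \frac{1}{869}$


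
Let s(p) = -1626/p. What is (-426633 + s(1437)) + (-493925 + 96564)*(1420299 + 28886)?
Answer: -275832163133764/479 ≈ -5.7585e+11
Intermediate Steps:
(-426633 + s(1437)) + (-493925 + 96564)*(1420299 + 28886) = (-426633 - 1626/1437) + (-493925 + 96564)*(1420299 + 28886) = (-426633 - 1626*1/1437) - 397361*1449185 = (-426633 - 542/479) - 575849600785 = -204357749/479 - 575849600785 = -275832163133764/479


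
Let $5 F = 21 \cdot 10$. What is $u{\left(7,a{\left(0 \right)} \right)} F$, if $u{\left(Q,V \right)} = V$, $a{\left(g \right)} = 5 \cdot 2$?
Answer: $420$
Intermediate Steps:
$F = 42$ ($F = \frac{21 \cdot 10}{5} = \frac{1}{5} \cdot 210 = 42$)
$a{\left(g \right)} = 10$
$u{\left(7,a{\left(0 \right)} \right)} F = 10 \cdot 42 = 420$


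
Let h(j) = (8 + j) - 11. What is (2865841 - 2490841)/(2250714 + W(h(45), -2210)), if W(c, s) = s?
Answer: 46875/281063 ≈ 0.16678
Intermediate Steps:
h(j) = -3 + j
(2865841 - 2490841)/(2250714 + W(h(45), -2210)) = (2865841 - 2490841)/(2250714 - 2210) = 375000/2248504 = 375000*(1/2248504) = 46875/281063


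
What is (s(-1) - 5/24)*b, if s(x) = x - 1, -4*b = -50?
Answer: -1325/48 ≈ -27.604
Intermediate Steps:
b = 25/2 (b = -¼*(-50) = 25/2 ≈ 12.500)
s(x) = -1 + x
(s(-1) - 5/24)*b = ((-1 - 1) - 5/24)*(25/2) = (-2 - 5*1/24)*(25/2) = (-2 - 5/24)*(25/2) = -53/24*25/2 = -1325/48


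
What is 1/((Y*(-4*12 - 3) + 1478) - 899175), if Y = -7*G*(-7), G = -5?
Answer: -1/885202 ≈ -1.1297e-6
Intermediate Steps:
Y = -245 (Y = -7*(-5)*(-7) = 35*(-7) = -245)
1/((Y*(-4*12 - 3) + 1478) - 899175) = 1/((-245*(-4*12 - 3) + 1478) - 899175) = 1/((-245*(-48 - 3) + 1478) - 899175) = 1/((-245*(-51) + 1478) - 899175) = 1/((12495 + 1478) - 899175) = 1/(13973 - 899175) = 1/(-885202) = -1/885202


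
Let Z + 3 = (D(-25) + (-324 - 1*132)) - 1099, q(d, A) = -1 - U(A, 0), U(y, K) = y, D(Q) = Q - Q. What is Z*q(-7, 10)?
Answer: 17138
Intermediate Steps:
D(Q) = 0
q(d, A) = -1 - A
Z = -1558 (Z = -3 + ((0 + (-324 - 1*132)) - 1099) = -3 + ((0 + (-324 - 132)) - 1099) = -3 + ((0 - 456) - 1099) = -3 + (-456 - 1099) = -3 - 1555 = -1558)
Z*q(-7, 10) = -1558*(-1 - 1*10) = -1558*(-1 - 10) = -1558*(-11) = 17138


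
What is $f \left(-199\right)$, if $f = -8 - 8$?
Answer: $3184$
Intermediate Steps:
$f = -16$ ($f = -8 - 8 = -16$)
$f \left(-199\right) = \left(-16\right) \left(-199\right) = 3184$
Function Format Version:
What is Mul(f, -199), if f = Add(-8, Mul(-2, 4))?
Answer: 3184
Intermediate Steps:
f = -16 (f = Add(-8, -8) = -16)
Mul(f, -199) = Mul(-16, -199) = 3184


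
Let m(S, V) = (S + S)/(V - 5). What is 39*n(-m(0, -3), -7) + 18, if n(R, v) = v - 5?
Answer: -450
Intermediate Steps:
m(S, V) = 2*S/(-5 + V) (m(S, V) = (2*S)/(-5 + V) = 2*S/(-5 + V))
n(R, v) = -5 + v
39*n(-m(0, -3), -7) + 18 = 39*(-5 - 7) + 18 = 39*(-12) + 18 = -468 + 18 = -450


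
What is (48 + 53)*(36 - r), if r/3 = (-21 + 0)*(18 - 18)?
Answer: 3636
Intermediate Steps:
r = 0 (r = 3*((-21 + 0)*(18 - 18)) = 3*(-21*0) = 3*0 = 0)
(48 + 53)*(36 - r) = (48 + 53)*(36 - 1*0) = 101*(36 + 0) = 101*36 = 3636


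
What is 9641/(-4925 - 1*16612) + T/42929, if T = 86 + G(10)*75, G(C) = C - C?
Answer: -412026307/924561873 ≈ -0.44564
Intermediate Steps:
G(C) = 0
T = 86 (T = 86 + 0*75 = 86 + 0 = 86)
9641/(-4925 - 1*16612) + T/42929 = 9641/(-4925 - 1*16612) + 86/42929 = 9641/(-4925 - 16612) + 86*(1/42929) = 9641/(-21537) + 86/42929 = 9641*(-1/21537) + 86/42929 = -9641/21537 + 86/42929 = -412026307/924561873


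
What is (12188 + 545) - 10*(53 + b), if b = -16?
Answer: 12363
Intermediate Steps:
(12188 + 545) - 10*(53 + b) = (12188 + 545) - 10*(53 - 16) = 12733 - 10*37 = 12733 - 370 = 12363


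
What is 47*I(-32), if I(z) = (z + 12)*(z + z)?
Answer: 60160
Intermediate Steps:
I(z) = 2*z*(12 + z) (I(z) = (12 + z)*(2*z) = 2*z*(12 + z))
47*I(-32) = 47*(2*(-32)*(12 - 32)) = 47*(2*(-32)*(-20)) = 47*1280 = 60160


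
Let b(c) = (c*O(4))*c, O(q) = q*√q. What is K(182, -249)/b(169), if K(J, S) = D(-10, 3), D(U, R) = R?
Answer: 3/228488 ≈ 1.3130e-5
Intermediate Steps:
O(q) = q^(3/2)
K(J, S) = 3
b(c) = 8*c² (b(c) = (c*4^(3/2))*c = (c*8)*c = (8*c)*c = 8*c²)
K(182, -249)/b(169) = 3/((8*169²)) = 3/((8*28561)) = 3/228488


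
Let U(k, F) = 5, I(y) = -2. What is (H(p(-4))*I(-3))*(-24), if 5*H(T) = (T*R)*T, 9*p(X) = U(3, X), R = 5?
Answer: 400/27 ≈ 14.815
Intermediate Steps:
p(X) = 5/9 (p(X) = (1/9)*5 = 5/9)
H(T) = T**2 (H(T) = ((T*5)*T)/5 = ((5*T)*T)/5 = (5*T**2)/5 = T**2)
(H(p(-4))*I(-3))*(-24) = ((5/9)**2*(-2))*(-24) = ((25/81)*(-2))*(-24) = -50/81*(-24) = 400/27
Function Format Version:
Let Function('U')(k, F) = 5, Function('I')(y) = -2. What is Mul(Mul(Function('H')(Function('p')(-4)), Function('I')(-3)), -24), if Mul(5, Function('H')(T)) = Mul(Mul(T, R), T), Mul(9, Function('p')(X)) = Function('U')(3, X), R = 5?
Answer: Rational(400, 27) ≈ 14.815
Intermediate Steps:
Function('p')(X) = Rational(5, 9) (Function('p')(X) = Mul(Rational(1, 9), 5) = Rational(5, 9))
Function('H')(T) = Pow(T, 2) (Function('H')(T) = Mul(Rational(1, 5), Mul(Mul(T, 5), T)) = Mul(Rational(1, 5), Mul(Mul(5, T), T)) = Mul(Rational(1, 5), Mul(5, Pow(T, 2))) = Pow(T, 2))
Mul(Mul(Function('H')(Function('p')(-4)), Function('I')(-3)), -24) = Mul(Mul(Pow(Rational(5, 9), 2), -2), -24) = Mul(Mul(Rational(25, 81), -2), -24) = Mul(Rational(-50, 81), -24) = Rational(400, 27)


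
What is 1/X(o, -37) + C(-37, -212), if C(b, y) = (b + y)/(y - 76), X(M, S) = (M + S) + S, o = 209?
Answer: 3767/4320 ≈ 0.87199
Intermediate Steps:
X(M, S) = M + 2*S
C(b, y) = (b + y)/(-76 + y)
1/X(o, -37) + C(-37, -212) = 1/(209 + 2*(-37)) + (-37 - 212)/(-76 - 212) = 1/(209 - 74) - 249/(-288) = 1/135 - 1/288*(-249) = 1/135 + 83/96 = 3767/4320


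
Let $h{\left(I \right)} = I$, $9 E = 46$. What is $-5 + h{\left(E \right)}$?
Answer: $\frac{1}{9} \approx 0.11111$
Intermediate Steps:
$E = \frac{46}{9}$ ($E = \frac{1}{9} \cdot 46 = \frac{46}{9} \approx 5.1111$)
$-5 + h{\left(E \right)} = -5 + \frac{46}{9} = \frac{1}{9}$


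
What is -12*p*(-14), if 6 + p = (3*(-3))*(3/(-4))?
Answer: 126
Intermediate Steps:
p = ¾ (p = -6 + (3*(-3))*(3/(-4)) = -6 - 27*(-1)/4 = -6 - 9*(-¾) = -6 + 27/4 = ¾ ≈ 0.75000)
-12*p*(-14) = -12*¾*(-14) = -9*(-14) = 126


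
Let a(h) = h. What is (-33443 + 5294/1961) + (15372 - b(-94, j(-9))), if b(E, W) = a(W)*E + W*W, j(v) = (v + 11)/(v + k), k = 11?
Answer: -35249564/1961 ≈ -17975.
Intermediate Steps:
j(v) = 1 (j(v) = (v + 11)/(v + 11) = (11 + v)/(11 + v) = 1)
b(E, W) = W**2 + E*W (b(E, W) = W*E + W*W = E*W + W**2 = W**2 + E*W)
(-33443 + 5294/1961) + (15372 - b(-94, j(-9))) = (-33443 + 5294/1961) + (15372 - (-94 + 1)) = (-33443 + 5294*(1/1961)) + (15372 - (-93)) = (-33443 + 5294/1961) + (15372 - 1*(-93)) = -65576429/1961 + (15372 + 93) = -65576429/1961 + 15465 = -35249564/1961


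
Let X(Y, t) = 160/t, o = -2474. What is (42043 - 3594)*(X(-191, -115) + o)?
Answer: -2189055366/23 ≈ -9.5176e+7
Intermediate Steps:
(42043 - 3594)*(X(-191, -115) + o) = (42043 - 3594)*(160/(-115) - 2474) = 38449*(160*(-1/115) - 2474) = 38449*(-32/23 - 2474) = 38449*(-56934/23) = -2189055366/23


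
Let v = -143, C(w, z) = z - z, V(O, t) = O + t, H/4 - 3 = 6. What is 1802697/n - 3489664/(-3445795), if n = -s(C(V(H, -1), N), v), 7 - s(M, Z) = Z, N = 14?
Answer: -414080057301/34457950 ≈ -12017.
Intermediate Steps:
H = 36 (H = 12 + 4*6 = 12 + 24 = 36)
C(w, z) = 0
s(M, Z) = 7 - Z
n = -150 (n = -(7 - 1*(-143)) = -(7 + 143) = -1*150 = -150)
1802697/n - 3489664/(-3445795) = 1802697/(-150) - 3489664/(-3445795) = 1802697*(-1/150) - 3489664*(-1/3445795) = -600899/50 + 3489664/3445795 = -414080057301/34457950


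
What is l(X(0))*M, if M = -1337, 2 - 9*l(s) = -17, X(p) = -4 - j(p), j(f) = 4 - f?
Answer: -25403/9 ≈ -2822.6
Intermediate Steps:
X(p) = -8 + p (X(p) = -4 - (4 - p) = -4 + (-4 + p) = -8 + p)
l(s) = 19/9 (l(s) = 2/9 - ⅑*(-17) = 2/9 + 17/9 = 19/9)
l(X(0))*M = (19/9)*(-1337) = -25403/9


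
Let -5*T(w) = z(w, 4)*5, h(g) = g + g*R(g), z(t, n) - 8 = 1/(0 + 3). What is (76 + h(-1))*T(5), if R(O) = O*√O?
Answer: -625 - 25*I/3 ≈ -625.0 - 8.3333*I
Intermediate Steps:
z(t, n) = 25/3 (z(t, n) = 8 + 1/(0 + 3) = 8 + 1/3 = 8 + ⅓ = 25/3)
R(O) = O^(3/2)
h(g) = g + g^(5/2) (h(g) = g + g*g^(3/2) = g + g^(5/2))
T(w) = -25/3 (T(w) = -5*5/3 = -⅕*125/3 = -25/3)
(76 + h(-1))*T(5) = (76 + (-1 + (-1)^(5/2)))*(-25/3) = (76 + (-1 + I))*(-25/3) = (75 + I)*(-25/3) = -625 - 25*I/3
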